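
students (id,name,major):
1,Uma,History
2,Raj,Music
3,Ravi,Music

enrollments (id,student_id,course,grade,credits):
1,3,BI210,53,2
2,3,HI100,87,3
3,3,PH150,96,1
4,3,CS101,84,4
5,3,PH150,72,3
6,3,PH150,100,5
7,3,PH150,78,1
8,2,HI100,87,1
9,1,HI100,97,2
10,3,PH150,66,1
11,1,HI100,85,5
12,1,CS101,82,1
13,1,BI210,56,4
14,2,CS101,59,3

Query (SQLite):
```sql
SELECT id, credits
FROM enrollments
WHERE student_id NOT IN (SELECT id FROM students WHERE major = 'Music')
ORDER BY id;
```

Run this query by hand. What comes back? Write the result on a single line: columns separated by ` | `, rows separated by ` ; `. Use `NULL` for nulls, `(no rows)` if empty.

Inner query: students.id where major = 'Music'.
Outer: keep enrollments rows whose student_id is not in that set.
Inner query → {2, 3}

9 | 2 ; 11 | 5 ; 12 | 1 ; 13 | 4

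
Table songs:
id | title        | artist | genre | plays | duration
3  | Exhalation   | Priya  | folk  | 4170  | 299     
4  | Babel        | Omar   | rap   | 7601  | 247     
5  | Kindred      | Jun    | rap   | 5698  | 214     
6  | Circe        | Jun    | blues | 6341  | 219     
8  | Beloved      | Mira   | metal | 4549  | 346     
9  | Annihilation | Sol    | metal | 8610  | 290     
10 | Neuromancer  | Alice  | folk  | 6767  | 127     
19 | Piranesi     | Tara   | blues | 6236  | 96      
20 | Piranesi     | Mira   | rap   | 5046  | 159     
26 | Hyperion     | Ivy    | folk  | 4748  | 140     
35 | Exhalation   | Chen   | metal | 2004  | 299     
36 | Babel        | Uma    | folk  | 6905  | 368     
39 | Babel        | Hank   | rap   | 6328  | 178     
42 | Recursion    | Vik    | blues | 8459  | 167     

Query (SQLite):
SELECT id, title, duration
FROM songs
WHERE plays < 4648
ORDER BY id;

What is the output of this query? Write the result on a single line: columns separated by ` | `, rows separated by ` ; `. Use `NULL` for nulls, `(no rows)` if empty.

plays < 4648: ids {3, 8, 35}

3 | Exhalation | 299 ; 8 | Beloved | 346 ; 35 | Exhalation | 299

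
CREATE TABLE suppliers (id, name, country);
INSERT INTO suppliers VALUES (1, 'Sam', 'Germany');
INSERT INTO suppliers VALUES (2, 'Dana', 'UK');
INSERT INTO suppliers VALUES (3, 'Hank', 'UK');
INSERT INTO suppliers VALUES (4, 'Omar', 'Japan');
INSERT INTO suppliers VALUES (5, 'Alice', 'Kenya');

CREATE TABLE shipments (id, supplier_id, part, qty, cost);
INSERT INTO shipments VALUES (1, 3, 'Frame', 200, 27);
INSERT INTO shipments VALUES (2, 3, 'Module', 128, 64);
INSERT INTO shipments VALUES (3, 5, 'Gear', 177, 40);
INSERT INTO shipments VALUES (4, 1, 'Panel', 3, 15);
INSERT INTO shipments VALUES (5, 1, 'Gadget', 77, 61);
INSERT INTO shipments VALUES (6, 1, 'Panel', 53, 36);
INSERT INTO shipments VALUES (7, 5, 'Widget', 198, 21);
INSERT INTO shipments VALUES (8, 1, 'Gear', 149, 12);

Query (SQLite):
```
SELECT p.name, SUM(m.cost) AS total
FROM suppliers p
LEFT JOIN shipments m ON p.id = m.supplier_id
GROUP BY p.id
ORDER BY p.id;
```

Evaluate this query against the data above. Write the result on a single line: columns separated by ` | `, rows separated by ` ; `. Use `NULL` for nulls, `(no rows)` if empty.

Sam | 124 ; Dana | NULL ; Hank | 91 ; Omar | NULL ; Alice | 61

LEFT JOIN keeps every suppliers row; unmatched ones get NULL for shipments columns.
Group by suppliers.id and compute SUM(m.cost). SUM over an all-NULL group is NULL.
  1: ids {4, 5, 6, 8} → SUM(m.cost)=124
  2: ids {—} → SUM(m.cost)=NULL
  3: ids {1, 2} → SUM(m.cost)=91
  4: ids {—} → SUM(m.cost)=NULL
  5: ids {3, 7} → SUM(m.cost)=61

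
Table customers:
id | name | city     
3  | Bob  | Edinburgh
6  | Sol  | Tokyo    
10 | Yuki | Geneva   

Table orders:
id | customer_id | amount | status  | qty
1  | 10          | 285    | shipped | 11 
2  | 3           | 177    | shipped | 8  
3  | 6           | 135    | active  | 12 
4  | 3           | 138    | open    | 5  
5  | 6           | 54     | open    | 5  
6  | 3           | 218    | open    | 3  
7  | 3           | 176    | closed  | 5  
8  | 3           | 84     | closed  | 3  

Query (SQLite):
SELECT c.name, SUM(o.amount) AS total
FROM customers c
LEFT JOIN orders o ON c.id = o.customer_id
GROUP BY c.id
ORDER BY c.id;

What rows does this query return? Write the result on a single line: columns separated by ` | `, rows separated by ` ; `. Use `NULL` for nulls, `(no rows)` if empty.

LEFT JOIN keeps every customers row; unmatched ones get NULL for orders columns.
Group by customers.id and compute SUM(o.amount). SUM over an all-NULL group is NULL.
  3: ids {2, 4, 6, 7, 8} → SUM(o.amount)=793
  6: ids {3, 5} → SUM(o.amount)=189
  10: ids {1} → SUM(o.amount)=285

Bob | 793 ; Sol | 189 ; Yuki | 285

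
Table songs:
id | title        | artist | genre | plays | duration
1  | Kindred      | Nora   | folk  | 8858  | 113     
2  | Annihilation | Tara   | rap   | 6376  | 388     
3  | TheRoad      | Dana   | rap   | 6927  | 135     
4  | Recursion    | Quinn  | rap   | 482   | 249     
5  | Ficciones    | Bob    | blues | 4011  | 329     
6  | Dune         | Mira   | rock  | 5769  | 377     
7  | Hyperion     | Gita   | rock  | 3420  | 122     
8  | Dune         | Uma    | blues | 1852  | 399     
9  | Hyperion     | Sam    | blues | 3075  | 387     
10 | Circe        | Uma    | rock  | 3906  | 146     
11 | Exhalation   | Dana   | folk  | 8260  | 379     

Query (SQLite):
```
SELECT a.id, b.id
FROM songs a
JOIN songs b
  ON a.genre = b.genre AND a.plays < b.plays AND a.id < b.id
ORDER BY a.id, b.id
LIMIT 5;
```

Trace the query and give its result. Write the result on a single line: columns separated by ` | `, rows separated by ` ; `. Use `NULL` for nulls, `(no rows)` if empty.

2 | 3 ; 7 | 10 ; 8 | 9

Pairs (a,b) with same genre, a.plays < b.plays, a.id < b.id.
genre groups: blues:{5,8,9} folk:{1,11} rap:{2,3,4} rock:{6,7,10}
Ordered by (a.id, b.id); first 5.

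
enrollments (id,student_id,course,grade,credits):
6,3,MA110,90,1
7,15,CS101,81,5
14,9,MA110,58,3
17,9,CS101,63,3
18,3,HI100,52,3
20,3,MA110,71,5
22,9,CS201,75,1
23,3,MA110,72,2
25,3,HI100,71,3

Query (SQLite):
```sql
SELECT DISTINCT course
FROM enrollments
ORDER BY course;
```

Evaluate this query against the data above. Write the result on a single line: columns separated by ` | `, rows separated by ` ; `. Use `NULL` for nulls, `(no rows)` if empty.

CS101 ; CS201 ; HI100 ; MA110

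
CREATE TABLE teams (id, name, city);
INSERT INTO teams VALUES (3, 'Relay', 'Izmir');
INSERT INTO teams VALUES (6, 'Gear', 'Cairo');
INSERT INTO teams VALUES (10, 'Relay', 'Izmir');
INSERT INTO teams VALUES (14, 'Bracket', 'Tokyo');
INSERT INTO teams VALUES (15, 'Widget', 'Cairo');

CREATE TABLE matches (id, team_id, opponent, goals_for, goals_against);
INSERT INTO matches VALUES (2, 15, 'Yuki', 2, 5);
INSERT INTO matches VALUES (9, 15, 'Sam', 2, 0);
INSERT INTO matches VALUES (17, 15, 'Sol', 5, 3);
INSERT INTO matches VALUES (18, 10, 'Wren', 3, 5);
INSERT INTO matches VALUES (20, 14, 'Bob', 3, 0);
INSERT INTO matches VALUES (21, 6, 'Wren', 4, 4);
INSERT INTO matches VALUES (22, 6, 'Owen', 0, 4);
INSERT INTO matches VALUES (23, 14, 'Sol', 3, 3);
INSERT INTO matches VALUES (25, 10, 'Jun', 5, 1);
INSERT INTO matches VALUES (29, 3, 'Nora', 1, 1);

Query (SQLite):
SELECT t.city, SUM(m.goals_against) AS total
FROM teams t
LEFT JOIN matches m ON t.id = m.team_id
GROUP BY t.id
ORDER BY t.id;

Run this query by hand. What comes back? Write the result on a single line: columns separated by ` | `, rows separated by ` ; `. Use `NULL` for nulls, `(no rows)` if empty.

Izmir | 1 ; Cairo | 8 ; Izmir | 6 ; Tokyo | 3 ; Cairo | 8

LEFT JOIN keeps every teams row; unmatched ones get NULL for matches columns.
Group by teams.id and compute SUM(m.goals_against). SUM over an all-NULL group is NULL.
  3: ids {29} → SUM(m.goals_against)=1
  6: ids {21, 22} → SUM(m.goals_against)=8
  10: ids {18, 25} → SUM(m.goals_against)=6
  14: ids {20, 23} → SUM(m.goals_against)=3
  15: ids {2, 9, 17} → SUM(m.goals_against)=8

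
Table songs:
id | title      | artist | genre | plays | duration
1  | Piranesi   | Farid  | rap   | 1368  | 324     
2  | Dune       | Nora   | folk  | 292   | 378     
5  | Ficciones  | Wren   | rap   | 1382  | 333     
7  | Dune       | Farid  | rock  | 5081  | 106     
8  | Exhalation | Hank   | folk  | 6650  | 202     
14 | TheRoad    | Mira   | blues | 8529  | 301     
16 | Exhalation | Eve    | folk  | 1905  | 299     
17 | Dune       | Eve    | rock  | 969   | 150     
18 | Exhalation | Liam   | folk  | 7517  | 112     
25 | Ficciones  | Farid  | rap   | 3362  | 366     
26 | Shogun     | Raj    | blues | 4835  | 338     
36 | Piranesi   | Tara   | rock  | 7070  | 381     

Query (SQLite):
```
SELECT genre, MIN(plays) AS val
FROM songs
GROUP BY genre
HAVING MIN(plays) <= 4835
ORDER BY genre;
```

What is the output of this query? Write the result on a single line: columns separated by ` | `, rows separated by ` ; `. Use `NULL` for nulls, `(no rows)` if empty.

blues | 4835 ; folk | 292 ; rap | 1368 ; rock | 969

Partition songs by genre; compute MIN(plays) within each group.
HAVING: keep groups where MIN(plays) <= 4835.
  blues: ids {14, 26} → MIN(plays)=4835
  folk: ids {2, 8, 16, 18} → MIN(plays)=292
  rap: ids {1, 5, 25} → MIN(plays)=1368
  rock: ids {7, 17, 36} → MIN(plays)=969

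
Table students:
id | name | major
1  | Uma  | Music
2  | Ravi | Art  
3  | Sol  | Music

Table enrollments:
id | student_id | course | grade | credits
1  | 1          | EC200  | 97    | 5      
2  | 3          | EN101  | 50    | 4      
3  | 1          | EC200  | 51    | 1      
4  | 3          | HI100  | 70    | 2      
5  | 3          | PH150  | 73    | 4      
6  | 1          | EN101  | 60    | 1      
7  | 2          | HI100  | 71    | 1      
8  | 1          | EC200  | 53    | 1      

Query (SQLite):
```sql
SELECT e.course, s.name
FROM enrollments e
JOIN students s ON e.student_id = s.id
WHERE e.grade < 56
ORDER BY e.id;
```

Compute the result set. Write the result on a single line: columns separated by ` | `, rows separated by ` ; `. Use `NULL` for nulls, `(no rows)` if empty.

Each enrollments row matches the students row where student_id = students.id.
Then keep rows with e.grade < 56.

EN101 | Sol ; EC200 | Uma ; EC200 | Uma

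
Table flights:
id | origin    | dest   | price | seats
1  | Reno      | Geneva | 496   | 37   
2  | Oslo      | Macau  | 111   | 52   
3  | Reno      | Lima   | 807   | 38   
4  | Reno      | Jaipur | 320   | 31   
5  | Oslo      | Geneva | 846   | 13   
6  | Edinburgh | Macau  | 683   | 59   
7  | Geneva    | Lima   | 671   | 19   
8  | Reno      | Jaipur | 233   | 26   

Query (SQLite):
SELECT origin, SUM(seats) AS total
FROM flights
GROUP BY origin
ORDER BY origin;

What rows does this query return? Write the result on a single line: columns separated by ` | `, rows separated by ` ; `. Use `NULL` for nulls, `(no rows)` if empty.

Edinburgh | 59 ; Geneva | 19 ; Oslo | 65 ; Reno | 132

Partition flights by origin; compute SUM(seats) within each group.
  Edinburgh: ids {6} → SUM(seats)=59
  Geneva: ids {7} → SUM(seats)=19
  Oslo: ids {2, 5} → SUM(seats)=65
  Reno: ids {1, 3, 4, 8} → SUM(seats)=132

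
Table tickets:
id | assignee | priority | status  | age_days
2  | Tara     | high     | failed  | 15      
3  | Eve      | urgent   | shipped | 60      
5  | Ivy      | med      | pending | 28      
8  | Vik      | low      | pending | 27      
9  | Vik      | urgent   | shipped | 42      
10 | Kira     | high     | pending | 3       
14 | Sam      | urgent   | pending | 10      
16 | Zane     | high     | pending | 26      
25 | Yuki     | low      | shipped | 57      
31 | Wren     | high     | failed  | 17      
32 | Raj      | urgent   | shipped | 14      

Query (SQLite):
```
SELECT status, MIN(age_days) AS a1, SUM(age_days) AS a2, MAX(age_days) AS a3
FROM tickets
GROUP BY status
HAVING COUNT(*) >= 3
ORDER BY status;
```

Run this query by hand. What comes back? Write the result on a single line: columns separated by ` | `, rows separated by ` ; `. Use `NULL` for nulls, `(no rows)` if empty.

pending | 3 | 94 | 28 ; shipped | 14 | 173 | 60

Group tickets by status.
Per group compute: MIN(age_days), SUM(age_days), MAX(age_days).
HAVING: drop groups with fewer than 3 rows.
  failed: ids {2, 31} → MIN(age_days)=15, SUM(age_days)=32, MAX(age_days)=17
  pending: ids {5, 8, 10, 14, 16} → MIN(age_days)=3, SUM(age_days)=94, MAX(age_days)=28
  shipped: ids {3, 9, 25, 32} → MIN(age_days)=14, SUM(age_days)=173, MAX(age_days)=60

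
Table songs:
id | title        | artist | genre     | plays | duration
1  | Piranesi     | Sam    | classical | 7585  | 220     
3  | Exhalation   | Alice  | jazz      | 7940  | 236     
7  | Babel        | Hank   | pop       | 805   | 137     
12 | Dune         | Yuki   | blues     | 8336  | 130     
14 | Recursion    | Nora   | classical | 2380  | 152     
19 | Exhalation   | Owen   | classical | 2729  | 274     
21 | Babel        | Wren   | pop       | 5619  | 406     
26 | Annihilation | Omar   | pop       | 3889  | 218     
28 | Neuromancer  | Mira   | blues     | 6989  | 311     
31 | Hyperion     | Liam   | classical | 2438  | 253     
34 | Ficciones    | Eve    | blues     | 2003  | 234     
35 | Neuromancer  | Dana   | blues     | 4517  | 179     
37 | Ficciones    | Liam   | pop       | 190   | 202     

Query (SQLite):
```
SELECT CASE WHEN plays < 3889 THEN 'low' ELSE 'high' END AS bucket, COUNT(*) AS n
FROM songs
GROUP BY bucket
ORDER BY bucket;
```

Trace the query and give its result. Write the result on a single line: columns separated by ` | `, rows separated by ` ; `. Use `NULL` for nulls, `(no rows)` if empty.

high | 7 ; low | 6

Bucket rows by plays < 3889 → 'low' else 'high'; count each bucket.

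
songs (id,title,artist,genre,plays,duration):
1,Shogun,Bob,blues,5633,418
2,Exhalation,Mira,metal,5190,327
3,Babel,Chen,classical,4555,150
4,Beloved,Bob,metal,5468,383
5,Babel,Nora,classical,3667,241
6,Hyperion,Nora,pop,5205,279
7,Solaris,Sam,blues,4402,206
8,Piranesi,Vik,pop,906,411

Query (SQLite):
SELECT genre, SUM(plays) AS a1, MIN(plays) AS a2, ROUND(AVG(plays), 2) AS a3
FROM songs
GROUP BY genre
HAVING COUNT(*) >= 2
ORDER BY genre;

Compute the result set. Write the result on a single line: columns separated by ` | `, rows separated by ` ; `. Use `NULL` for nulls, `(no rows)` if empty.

Group songs by genre.
Per group compute: SUM(plays), MIN(plays), ROUND(AVG(plays), 2).
HAVING: drop groups with fewer than 2 rows.
  blues: ids {1, 7} → SUM(plays)=10035, MIN(plays)=4402, ROUND(AVG(plays), 2)=5017.5
  classical: ids {3, 5} → SUM(plays)=8222, MIN(plays)=3667, ROUND(AVG(plays), 2)=4111
  metal: ids {2, 4} → SUM(plays)=10658, MIN(plays)=5190, ROUND(AVG(plays), 2)=5329
  pop: ids {6, 8} → SUM(plays)=6111, MIN(plays)=906, ROUND(AVG(plays), 2)=3055.5

blues | 10035 | 4402 | 5017.5 ; classical | 8222 | 3667 | 4111 ; metal | 10658 | 5190 | 5329 ; pop | 6111 | 906 | 3055.5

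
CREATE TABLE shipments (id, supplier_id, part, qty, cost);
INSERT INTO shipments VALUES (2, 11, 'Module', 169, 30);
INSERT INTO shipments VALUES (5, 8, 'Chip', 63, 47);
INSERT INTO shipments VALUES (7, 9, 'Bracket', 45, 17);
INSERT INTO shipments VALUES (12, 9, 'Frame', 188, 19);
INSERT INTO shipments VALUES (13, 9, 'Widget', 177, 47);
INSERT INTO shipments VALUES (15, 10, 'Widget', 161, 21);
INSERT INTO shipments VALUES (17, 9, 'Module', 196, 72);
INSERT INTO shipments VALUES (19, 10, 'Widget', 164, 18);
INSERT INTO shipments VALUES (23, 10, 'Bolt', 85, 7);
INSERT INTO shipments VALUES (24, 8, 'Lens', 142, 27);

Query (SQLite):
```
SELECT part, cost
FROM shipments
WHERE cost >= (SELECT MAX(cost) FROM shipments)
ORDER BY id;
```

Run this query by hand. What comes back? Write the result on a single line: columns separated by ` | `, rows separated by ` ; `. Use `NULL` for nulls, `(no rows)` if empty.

Module | 72

Scalar subquery: MAX(cost) over all shipments rows = 72.
Keep rows where cost >= that value.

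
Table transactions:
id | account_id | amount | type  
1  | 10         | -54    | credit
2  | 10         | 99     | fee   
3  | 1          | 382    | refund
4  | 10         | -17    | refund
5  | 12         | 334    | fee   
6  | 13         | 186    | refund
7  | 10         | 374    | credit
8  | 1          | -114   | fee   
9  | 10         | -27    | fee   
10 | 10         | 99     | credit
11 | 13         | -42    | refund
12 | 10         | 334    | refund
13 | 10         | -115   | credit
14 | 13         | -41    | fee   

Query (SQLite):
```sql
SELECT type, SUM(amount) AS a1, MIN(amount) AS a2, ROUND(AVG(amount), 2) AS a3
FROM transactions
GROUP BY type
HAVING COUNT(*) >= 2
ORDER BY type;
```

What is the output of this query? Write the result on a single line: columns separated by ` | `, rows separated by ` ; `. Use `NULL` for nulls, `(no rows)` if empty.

Group transactions by type.
Per group compute: SUM(amount), MIN(amount), ROUND(AVG(amount), 2).
HAVING: drop groups with fewer than 2 rows.
  credit: ids {1, 7, 10, 13} → SUM(amount)=304, MIN(amount)=-115, ROUND(AVG(amount), 2)=76
  fee: ids {2, 5, 8, 9, 14} → SUM(amount)=251, MIN(amount)=-114, ROUND(AVG(amount), 2)=50.2
  refund: ids {3, 4, 6, 11, 12} → SUM(amount)=843, MIN(amount)=-42, ROUND(AVG(amount), 2)=168.6

credit | 304 | -115 | 76 ; fee | 251 | -114 | 50.2 ; refund | 843 | -42 | 168.6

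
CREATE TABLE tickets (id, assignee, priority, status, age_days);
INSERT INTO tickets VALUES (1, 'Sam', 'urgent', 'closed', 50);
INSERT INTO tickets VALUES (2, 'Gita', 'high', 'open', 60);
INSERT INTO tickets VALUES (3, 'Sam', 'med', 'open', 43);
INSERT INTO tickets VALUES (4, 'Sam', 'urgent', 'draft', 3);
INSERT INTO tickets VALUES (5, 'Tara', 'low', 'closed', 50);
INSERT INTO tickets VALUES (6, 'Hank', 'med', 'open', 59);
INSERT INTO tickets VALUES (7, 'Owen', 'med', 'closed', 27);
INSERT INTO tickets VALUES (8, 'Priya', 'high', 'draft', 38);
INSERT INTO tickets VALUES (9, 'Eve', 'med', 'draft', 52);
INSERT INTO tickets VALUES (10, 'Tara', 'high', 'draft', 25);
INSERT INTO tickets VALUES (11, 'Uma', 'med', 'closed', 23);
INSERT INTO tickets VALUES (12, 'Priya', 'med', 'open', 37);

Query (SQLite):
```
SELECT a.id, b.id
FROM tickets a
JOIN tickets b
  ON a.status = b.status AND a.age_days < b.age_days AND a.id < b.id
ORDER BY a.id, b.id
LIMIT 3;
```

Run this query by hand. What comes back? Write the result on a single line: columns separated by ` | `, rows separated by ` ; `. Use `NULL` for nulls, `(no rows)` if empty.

3 | 6 ; 4 | 8 ; 4 | 9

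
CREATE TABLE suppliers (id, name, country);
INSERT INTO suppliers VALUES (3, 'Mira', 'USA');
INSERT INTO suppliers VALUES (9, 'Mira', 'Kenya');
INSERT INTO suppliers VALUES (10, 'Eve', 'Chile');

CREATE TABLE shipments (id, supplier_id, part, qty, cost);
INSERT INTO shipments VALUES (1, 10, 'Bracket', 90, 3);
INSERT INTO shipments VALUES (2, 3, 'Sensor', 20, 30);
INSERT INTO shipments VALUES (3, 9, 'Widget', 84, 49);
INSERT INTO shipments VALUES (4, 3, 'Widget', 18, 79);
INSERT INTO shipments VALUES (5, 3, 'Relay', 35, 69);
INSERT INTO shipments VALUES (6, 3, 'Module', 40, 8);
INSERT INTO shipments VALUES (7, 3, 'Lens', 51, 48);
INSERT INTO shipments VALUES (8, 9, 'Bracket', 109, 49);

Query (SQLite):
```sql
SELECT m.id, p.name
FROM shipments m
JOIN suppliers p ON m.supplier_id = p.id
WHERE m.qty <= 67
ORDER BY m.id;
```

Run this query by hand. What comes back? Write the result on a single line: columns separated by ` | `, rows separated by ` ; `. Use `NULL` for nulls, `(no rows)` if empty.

2 | Mira ; 4 | Mira ; 5 | Mira ; 6 | Mira ; 7 | Mira

Each shipments row matches the suppliers row where supplier_id = suppliers.id.
Then keep rows with m.qty <= 67.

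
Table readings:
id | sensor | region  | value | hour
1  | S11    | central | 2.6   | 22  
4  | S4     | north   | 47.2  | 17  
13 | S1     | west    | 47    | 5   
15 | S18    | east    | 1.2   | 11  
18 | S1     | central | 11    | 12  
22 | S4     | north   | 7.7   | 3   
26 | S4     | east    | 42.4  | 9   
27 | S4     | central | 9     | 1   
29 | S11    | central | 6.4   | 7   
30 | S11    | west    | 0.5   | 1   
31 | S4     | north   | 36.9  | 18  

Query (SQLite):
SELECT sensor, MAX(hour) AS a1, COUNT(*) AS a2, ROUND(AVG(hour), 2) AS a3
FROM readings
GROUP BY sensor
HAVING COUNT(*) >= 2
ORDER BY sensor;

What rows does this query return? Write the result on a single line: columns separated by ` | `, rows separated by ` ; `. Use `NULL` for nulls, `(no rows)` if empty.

S1 | 12 | 2 | 8.5 ; S11 | 22 | 3 | 10 ; S4 | 18 | 5 | 9.6

Group readings by sensor.
Per group compute: MAX(hour), COUNT(*), ROUND(AVG(hour), 2).
HAVING: drop groups with fewer than 2 rows.
  S1: ids {13, 18} → MAX(hour)=12, COUNT(*)=2, ROUND(AVG(hour), 2)=8.5
  S11: ids {1, 29, 30} → MAX(hour)=22, COUNT(*)=3, ROUND(AVG(hour), 2)=10
  S18: ids {15} → MAX(hour)=11, COUNT(*)=1, ROUND(AVG(hour), 2)=11
  S4: ids {4, 22, 26, 27, 31} → MAX(hour)=18, COUNT(*)=5, ROUND(AVG(hour), 2)=9.6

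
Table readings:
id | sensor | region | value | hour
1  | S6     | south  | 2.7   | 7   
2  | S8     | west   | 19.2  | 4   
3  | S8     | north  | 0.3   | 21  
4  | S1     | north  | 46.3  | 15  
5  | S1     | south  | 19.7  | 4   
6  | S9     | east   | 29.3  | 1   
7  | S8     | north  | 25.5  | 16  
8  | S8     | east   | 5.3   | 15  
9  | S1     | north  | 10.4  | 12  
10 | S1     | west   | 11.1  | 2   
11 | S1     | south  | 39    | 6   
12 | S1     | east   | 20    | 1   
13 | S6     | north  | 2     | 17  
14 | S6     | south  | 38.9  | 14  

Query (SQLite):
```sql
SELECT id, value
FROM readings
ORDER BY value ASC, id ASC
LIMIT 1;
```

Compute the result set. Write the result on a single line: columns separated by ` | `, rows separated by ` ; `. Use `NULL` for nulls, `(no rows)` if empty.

Sort by value asc, tiebreak id asc: (0.3, id=3), (2, id=13), (2.7, id=1), (5.3, id=8) …. Take first 1.

3 | 0.3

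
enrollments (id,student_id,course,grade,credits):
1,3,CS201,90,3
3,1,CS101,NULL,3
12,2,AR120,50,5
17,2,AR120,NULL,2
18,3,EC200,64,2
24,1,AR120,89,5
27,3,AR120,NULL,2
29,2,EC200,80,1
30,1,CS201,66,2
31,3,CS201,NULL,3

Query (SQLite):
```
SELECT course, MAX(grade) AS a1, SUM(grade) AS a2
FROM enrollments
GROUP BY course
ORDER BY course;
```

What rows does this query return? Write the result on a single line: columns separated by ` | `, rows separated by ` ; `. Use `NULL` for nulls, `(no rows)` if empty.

Group enrollments by course.
Per group compute: MAX(grade), SUM(grade).
  AR120: ids {12, 17, 24, 27} → MAX(grade)=89, SUM(grade)=139
  CS101: ids {3} → MAX(grade)=NULL, SUM(grade)=NULL
  CS201: ids {1, 30, 31} → MAX(grade)=90, SUM(grade)=156
  EC200: ids {18, 29} → MAX(grade)=80, SUM(grade)=144

AR120 | 89 | 139 ; CS101 | NULL | NULL ; CS201 | 90 | 156 ; EC200 | 80 | 144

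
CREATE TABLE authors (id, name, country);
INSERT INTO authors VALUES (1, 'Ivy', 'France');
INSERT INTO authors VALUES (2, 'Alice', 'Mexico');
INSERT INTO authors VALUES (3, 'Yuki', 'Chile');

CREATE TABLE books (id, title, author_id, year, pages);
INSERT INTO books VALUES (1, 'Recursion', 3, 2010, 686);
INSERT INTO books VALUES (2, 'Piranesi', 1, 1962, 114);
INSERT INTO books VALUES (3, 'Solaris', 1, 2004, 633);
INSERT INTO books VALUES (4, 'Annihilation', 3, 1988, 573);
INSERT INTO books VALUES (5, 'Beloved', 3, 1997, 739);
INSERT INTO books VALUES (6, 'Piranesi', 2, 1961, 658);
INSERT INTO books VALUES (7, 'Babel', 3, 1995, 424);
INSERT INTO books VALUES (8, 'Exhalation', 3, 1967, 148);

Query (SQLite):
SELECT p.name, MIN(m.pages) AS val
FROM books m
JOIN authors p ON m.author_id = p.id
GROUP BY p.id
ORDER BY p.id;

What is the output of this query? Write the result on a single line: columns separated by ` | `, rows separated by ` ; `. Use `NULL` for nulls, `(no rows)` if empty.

Join each books row to its authors via author_id.
Group joined rows by authors.id; compute MIN(m.pages) per group.
  1: ids {2, 3} → MIN(m.pages)=114
  2: ids {6} → MIN(m.pages)=658
  3: ids {1, 4, 5, 7, 8} → MIN(m.pages)=148

Ivy | 114 ; Alice | 658 ; Yuki | 148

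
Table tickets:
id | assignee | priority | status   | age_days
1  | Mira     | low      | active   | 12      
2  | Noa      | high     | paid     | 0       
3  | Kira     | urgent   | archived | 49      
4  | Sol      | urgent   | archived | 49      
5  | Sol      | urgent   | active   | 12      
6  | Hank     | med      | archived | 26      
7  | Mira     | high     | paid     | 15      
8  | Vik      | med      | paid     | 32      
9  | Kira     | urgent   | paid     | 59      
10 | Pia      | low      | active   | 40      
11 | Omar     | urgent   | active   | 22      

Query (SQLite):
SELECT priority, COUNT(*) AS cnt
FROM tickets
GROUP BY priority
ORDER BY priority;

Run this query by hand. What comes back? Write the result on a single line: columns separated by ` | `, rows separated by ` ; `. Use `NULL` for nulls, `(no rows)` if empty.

high | 2 ; low | 2 ; med | 2 ; urgent | 5

Partition tickets by priority; compute COUNT(*) within each group.
  high: ids {2, 7} → COUNT(*)=2
  low: ids {1, 10} → COUNT(*)=2
  med: ids {6, 8} → COUNT(*)=2
  urgent: ids {3, 4, 5, 9, 11} → COUNT(*)=5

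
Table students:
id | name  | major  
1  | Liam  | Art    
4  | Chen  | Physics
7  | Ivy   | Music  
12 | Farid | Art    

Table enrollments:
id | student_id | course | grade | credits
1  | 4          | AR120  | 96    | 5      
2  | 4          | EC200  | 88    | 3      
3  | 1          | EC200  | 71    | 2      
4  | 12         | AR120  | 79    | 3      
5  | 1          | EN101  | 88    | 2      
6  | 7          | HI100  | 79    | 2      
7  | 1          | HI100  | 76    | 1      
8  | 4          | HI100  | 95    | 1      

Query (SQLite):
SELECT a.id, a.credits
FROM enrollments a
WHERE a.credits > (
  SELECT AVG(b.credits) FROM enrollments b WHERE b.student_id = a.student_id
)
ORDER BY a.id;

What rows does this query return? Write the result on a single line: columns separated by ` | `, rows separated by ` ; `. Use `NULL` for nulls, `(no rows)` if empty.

For each enrollments row a, compute AVG(credits) over rows sharing a.student_id.
Keep row a if a.credits > that per-group AVG.
  student_id=1: AVG(credits) = 1.666667
  student_id=4: AVG(credits) = 3.0
  student_id=7: AVG(credits) = 2.0
  student_id=12: AVG(credits) = 3.0

1 | 5 ; 3 | 2 ; 5 | 2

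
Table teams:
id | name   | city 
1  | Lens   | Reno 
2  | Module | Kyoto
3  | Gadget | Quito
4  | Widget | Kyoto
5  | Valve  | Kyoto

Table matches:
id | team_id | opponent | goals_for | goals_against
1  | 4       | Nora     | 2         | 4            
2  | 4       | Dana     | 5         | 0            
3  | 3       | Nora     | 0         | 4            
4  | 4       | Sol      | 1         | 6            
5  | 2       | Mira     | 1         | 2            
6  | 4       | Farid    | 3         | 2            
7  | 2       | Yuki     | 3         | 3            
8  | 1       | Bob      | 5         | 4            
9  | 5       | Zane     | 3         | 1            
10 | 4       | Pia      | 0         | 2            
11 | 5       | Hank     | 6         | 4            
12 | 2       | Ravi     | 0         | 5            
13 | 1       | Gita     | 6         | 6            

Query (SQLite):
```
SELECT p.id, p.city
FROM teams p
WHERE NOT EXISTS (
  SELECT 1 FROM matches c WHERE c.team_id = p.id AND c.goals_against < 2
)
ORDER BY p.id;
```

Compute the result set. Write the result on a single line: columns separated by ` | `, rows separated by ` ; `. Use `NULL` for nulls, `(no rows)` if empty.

1 | Reno ; 2 | Kyoto ; 3 | Quito

For each teams row, check whether any matches with matching team_id has goals_against < 2.
Keep rows where that is false.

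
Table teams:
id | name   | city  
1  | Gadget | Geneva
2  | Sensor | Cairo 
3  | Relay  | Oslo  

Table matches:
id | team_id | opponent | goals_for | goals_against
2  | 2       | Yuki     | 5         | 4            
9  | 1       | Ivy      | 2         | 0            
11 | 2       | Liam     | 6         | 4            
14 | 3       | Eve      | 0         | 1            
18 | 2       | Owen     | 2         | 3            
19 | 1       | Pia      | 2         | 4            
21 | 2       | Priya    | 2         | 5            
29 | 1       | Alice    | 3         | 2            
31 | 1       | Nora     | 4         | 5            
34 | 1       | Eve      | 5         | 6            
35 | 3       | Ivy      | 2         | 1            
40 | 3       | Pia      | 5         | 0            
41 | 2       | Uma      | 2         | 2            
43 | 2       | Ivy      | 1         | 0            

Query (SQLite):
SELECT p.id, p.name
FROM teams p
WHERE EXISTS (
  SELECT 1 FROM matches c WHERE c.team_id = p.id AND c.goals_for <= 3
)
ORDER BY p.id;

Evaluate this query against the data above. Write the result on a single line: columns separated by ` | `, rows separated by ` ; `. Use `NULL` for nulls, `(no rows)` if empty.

1 | Gadget ; 2 | Sensor ; 3 | Relay

For each teams row, check whether any matches with matching team_id has goals_for <= 3.
Keep rows where that is true.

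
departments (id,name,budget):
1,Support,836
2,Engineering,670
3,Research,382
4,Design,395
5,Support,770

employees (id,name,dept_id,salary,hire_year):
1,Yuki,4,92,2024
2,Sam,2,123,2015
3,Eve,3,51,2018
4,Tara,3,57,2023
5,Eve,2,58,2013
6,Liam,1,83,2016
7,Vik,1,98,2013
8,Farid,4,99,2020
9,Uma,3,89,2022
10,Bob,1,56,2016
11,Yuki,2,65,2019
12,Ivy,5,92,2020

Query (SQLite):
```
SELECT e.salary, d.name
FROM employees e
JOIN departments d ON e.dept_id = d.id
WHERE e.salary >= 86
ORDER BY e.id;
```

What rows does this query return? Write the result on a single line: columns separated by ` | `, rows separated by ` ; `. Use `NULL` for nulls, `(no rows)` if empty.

92 | Design ; 123 | Engineering ; 98 | Support ; 99 | Design ; 89 | Research ; 92 | Support

Each employees row matches the departments row where dept_id = departments.id.
Then keep rows with e.salary >= 86.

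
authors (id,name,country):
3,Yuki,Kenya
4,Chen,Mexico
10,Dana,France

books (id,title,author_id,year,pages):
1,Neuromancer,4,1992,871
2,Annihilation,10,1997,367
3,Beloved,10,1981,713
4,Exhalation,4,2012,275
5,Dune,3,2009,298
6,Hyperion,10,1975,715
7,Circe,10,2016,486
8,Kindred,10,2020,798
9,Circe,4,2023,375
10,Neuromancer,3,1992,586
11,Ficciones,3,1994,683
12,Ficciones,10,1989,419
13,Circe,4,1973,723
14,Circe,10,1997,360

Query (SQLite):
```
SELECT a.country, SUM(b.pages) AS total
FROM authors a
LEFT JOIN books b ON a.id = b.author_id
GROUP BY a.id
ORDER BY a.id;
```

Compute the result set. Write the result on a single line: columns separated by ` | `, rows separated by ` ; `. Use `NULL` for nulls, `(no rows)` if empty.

Kenya | 1567 ; Mexico | 2244 ; France | 3858

LEFT JOIN keeps every authors row; unmatched ones get NULL for books columns.
Group by authors.id and compute SUM(b.pages). SUM over an all-NULL group is NULL.
  3: ids {5, 10, 11} → SUM(b.pages)=1567
  4: ids {1, 4, 9, 13} → SUM(b.pages)=2244
  10: ids {2, 3, 6, 7, 8, 12, 14} → SUM(b.pages)=3858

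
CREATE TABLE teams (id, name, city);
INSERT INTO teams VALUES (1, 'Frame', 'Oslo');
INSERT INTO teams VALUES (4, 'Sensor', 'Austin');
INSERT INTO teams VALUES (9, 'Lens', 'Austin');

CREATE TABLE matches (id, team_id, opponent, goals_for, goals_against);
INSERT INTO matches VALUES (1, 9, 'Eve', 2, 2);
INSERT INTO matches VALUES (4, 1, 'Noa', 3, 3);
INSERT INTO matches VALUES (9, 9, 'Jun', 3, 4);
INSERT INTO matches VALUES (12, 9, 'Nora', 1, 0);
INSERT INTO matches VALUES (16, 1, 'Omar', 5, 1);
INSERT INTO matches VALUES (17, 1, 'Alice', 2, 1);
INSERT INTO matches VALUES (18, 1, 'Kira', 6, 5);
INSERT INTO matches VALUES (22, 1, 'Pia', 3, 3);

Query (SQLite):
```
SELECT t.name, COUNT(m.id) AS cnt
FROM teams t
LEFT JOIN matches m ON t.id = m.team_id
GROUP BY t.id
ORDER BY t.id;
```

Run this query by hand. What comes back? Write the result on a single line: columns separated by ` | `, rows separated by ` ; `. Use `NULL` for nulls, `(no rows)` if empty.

LEFT JOIN keeps every teams row; unmatched ones get NULL for matches columns.
Group by teams.id and compute COUNT(m.id). COUNT(col) of an all-NULL group is 0.
  1: ids {4, 16, 17, 18, 22} → COUNT(m.id)=5
  4: ids {—} → COUNT(m.id)=0
  9: ids {1, 9, 12} → COUNT(m.id)=3

Frame | 5 ; Sensor | 0 ; Lens | 3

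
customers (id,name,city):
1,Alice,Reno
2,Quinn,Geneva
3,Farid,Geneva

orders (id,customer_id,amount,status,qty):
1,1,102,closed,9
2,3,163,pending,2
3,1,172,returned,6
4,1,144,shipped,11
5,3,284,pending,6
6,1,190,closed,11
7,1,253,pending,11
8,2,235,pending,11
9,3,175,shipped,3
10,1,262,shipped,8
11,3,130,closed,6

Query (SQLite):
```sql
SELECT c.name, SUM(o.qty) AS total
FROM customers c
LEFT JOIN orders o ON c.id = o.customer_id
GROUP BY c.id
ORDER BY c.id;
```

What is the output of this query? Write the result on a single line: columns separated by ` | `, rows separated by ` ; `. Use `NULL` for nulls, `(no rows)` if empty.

LEFT JOIN keeps every customers row; unmatched ones get NULL for orders columns.
Group by customers.id and compute SUM(o.qty). SUM over an all-NULL group is NULL.
  1: ids {1, 3, 4, 6, 7, 10} → SUM(o.qty)=56
  2: ids {8} → SUM(o.qty)=11
  3: ids {2, 5, 9, 11} → SUM(o.qty)=17

Alice | 56 ; Quinn | 11 ; Farid | 17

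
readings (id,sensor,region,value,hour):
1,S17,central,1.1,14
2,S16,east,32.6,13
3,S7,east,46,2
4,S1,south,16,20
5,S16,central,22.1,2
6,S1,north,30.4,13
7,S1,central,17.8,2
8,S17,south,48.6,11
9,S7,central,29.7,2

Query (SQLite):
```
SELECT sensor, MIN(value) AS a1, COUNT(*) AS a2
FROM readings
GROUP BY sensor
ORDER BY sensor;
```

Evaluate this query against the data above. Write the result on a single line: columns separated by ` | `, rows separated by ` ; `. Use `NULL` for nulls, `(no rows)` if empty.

S1 | 16 | 3 ; S16 | 22.1 | 2 ; S17 | 1.1 | 2 ; S7 | 29.7 | 2

Group readings by sensor.
Per group compute: MIN(value), COUNT(*).
  S1: ids {4, 6, 7} → MIN(value)=16, COUNT(*)=3
  S16: ids {2, 5} → MIN(value)=22.1, COUNT(*)=2
  S17: ids {1, 8} → MIN(value)=1.1, COUNT(*)=2
  S7: ids {3, 9} → MIN(value)=29.7, COUNT(*)=2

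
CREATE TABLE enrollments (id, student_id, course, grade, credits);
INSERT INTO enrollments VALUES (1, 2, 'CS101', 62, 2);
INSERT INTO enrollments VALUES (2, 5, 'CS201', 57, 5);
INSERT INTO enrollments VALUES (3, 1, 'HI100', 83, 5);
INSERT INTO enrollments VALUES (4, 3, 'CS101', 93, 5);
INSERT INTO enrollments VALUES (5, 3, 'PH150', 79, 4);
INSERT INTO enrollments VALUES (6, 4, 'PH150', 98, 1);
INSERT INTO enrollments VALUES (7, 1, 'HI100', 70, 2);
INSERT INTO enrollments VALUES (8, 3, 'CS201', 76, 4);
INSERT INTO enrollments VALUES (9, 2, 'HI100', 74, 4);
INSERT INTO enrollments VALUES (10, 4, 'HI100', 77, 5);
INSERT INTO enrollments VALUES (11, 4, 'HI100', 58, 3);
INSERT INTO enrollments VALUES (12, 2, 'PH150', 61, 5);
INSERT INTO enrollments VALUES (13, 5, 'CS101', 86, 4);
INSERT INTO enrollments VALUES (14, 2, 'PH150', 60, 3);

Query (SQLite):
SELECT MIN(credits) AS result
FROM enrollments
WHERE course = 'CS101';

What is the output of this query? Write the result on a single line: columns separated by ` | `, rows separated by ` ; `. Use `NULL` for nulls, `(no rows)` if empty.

2

Rows where course='CS101' → credits values: [2, 5, 4].
MIN of non-NULL values = 2.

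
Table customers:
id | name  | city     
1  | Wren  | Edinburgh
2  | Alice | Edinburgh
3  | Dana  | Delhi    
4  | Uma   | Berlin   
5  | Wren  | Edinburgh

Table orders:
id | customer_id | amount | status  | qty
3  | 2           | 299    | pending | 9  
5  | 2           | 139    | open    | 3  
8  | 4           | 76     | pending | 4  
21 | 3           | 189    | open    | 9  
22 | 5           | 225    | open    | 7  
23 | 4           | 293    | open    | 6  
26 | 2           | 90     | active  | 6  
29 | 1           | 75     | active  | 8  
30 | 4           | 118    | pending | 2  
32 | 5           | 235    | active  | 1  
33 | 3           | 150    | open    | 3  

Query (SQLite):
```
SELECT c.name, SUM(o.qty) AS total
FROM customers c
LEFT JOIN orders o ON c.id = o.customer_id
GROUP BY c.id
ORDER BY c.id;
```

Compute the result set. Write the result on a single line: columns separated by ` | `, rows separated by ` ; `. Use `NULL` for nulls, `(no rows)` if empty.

Wren | 8 ; Alice | 18 ; Dana | 12 ; Uma | 12 ; Wren | 8

LEFT JOIN keeps every customers row; unmatched ones get NULL for orders columns.
Group by customers.id and compute SUM(o.qty). SUM over an all-NULL group is NULL.
  1: ids {29} → SUM(o.qty)=8
  2: ids {3, 5, 26} → SUM(o.qty)=18
  3: ids {21, 33} → SUM(o.qty)=12
  4: ids {8, 23, 30} → SUM(o.qty)=12
  5: ids {22, 32} → SUM(o.qty)=8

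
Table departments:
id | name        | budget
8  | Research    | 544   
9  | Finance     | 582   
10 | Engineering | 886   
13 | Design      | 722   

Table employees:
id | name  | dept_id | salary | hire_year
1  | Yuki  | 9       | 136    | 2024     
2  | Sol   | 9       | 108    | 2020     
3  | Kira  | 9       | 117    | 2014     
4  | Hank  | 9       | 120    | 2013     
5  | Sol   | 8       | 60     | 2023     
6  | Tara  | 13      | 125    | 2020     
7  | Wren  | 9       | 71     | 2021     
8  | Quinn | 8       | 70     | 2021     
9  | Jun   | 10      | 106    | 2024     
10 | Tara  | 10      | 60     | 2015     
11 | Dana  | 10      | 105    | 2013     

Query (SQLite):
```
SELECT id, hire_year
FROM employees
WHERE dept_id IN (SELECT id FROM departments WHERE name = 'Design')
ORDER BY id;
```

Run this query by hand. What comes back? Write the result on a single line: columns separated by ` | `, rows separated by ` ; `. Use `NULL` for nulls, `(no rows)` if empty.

6 | 2020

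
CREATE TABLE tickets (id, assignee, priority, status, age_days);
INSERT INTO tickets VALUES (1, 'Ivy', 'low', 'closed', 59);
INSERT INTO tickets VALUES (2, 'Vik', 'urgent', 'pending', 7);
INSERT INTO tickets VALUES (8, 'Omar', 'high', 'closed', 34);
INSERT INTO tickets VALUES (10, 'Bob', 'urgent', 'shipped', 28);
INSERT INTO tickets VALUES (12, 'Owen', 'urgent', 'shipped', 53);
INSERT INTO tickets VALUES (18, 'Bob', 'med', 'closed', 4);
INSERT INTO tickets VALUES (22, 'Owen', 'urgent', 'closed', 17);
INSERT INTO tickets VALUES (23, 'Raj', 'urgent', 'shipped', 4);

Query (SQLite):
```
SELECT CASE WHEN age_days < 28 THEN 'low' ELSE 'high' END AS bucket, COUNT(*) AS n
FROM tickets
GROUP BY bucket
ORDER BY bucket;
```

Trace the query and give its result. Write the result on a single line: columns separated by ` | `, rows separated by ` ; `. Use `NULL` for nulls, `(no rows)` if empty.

high | 4 ; low | 4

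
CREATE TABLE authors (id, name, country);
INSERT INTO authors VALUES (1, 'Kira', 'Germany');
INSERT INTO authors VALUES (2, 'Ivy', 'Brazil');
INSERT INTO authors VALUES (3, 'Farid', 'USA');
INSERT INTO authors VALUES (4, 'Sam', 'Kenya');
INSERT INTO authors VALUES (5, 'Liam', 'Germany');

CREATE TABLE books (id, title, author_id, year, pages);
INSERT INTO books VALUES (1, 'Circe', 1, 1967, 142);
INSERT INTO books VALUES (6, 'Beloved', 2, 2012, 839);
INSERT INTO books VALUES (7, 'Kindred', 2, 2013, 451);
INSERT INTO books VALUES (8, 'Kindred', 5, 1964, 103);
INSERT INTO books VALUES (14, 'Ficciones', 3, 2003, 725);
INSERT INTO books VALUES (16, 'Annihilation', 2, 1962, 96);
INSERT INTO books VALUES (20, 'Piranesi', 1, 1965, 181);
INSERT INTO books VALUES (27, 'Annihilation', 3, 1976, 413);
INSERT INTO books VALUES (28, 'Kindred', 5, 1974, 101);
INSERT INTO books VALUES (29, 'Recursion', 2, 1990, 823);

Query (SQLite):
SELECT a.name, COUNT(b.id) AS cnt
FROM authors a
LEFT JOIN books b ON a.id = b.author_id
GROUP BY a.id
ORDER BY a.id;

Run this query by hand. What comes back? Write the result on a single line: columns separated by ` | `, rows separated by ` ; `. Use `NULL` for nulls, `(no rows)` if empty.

LEFT JOIN keeps every authors row; unmatched ones get NULL for books columns.
Group by authors.id and compute COUNT(b.id). COUNT(col) of an all-NULL group is 0.
  1: ids {1, 20} → COUNT(b.id)=2
  2: ids {6, 7, 16, 29} → COUNT(b.id)=4
  3: ids {14, 27} → COUNT(b.id)=2
  4: ids {—} → COUNT(b.id)=0
  5: ids {8, 28} → COUNT(b.id)=2

Kira | 2 ; Ivy | 4 ; Farid | 2 ; Sam | 0 ; Liam | 2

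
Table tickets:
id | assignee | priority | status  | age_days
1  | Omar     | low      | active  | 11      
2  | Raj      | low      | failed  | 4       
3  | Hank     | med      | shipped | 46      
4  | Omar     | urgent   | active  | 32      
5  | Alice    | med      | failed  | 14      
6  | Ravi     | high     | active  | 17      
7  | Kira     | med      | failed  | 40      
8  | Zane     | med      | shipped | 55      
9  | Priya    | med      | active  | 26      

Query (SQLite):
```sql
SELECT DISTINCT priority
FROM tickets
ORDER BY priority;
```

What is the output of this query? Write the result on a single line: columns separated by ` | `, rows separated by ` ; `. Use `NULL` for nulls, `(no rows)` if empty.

Collect distinct priority values from tickets.

high ; low ; med ; urgent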